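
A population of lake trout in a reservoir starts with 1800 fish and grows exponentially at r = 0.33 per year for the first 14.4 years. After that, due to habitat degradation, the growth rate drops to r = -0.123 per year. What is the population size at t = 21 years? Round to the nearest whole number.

92572 fish

Phase 1: N(14.4) = 1800·e^(0.33×14.4) = 1800·e^4.752 = 208468.
Phase 2 runs for 21 − 14.4 = 6.6 years at r = -0.123.
N(21) = 208468·e^(-0.123×6.6) = 208468·e^-0.8118 = 92572.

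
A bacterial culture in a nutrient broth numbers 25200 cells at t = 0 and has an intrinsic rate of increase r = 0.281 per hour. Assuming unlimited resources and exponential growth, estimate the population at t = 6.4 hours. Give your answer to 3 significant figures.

152000 cells

N(t) = N₀·e^(rt) = 25200 × e^(0.281×6.4) = 25200 × e^1.798.
e^1.798 ≈ 6.04, so N ≈ 25200 × 6.04 = 152207.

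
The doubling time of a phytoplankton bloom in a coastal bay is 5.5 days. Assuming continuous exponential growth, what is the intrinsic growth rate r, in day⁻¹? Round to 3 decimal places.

r = ln(2)/t_d = 0.6931/5.5 = 0.12603.

0.126 per day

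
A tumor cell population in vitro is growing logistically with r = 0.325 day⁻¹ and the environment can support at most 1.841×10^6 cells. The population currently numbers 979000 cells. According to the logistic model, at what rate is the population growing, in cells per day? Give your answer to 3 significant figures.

dN/dt = rN(1 − N/K) = 0.325 × 979000 × (1 − 979000/1.841×10^6).
1 − 979000/1.841×10^6 = 0.46822; dN/dt = 0.325 × 979000 × 0.46822 = 1.48977×10^5.

149000 cells per day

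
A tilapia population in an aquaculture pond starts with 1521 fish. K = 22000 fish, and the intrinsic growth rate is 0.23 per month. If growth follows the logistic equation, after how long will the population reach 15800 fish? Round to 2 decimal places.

15.37 months

A = (K − N₀)/N₀ = (22000 − 1521)/1521 = 13.464.
Solve 22000/(1 + 13.464·e^(−0.23t)) = 15800: 1 + 13.464·e^(−0.23t) = 1.3924, so e^(−0.23t) = 0.0291444.
−0.23·t = ln(0.0291444) = -3.5355, so t = 3.5355/0.23 = 15.372.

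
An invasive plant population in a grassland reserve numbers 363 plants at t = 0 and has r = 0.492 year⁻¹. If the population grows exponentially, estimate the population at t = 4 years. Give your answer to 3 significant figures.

2600 plants

N(t) = N₀·e^(rt) = 363 × e^(0.492×4) = 363 × e^1.968.
e^1.968 ≈ 7.1563, so N ≈ 363 × 7.1563 = 2597.75.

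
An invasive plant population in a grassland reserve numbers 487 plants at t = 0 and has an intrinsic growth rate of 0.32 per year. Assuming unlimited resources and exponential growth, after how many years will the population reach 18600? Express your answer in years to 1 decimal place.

Set N₀·e^(rt) = 18600: e^(0.32·t) = 18600/487 = 38.193.
0.32·t = ln(38.193) = 3.6427, so t = 3.6427/0.32 = 11.383.

11.4 years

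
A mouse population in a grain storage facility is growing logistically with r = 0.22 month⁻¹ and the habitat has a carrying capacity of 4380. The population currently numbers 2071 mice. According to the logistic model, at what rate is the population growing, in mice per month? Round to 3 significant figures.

240 mice per month

dN/dt = rN(1 − N/K) = 0.22 × 2071 × (1 − 2071/4380).
1 − 2071/4380 = 0.52717; dN/dt = 0.22 × 2071 × 0.52717 = 240.19.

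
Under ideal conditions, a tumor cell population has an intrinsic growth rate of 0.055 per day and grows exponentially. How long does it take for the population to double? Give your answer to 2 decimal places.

12.60 days

Doubling time t_d = ln(2)/r = 0.6931/0.055 = 12.603.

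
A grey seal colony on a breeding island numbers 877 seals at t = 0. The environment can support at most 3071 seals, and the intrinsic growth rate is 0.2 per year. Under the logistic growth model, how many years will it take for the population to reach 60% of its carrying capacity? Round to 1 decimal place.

6.6 years

A = (K − N₀)/N₀ = (3071 − 877)/877 = 2.5017.
Solve 3071/(1 + 2.5017·e^(−0.2t)) = 1842.6: 1 + 2.5017·e^(−0.2t) = 1.6667, so e^(−0.2t) = 0.266484.
−0.2·t = ln(0.266484) = -1.3224, so t = 1.3224/0.2 = 6.6122.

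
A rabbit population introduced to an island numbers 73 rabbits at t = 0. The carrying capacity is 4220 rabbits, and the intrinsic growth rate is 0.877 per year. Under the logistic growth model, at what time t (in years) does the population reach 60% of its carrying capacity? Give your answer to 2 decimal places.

A = (K − N₀)/N₀ = (4220 − 73)/73 = 56.808.
Solve 4220/(1 + 56.808·e^(−0.877t)) = 2532: 1 + 56.808·e^(−0.877t) = 1.6667, so e^(−0.877t) = 0.0117354.
−0.877·t = ln(0.0117354) = -4.4451, so t = 4.4451/0.877 = 5.0686.

5.07 years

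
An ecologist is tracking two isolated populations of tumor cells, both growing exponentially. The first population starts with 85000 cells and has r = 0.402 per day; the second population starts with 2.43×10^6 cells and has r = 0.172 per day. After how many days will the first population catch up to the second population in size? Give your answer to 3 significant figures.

Set 85000·e^(0.402t) = 2.43×10^6·e^(0.172t).
e^((0.402 − 0.172)t) = 2.43×10^6/85000 → e^(0.23·t) = 28.588.
0.23·t = ln(28.588) = 3.353, so t = 3.353/0.23 = 14.578.

14.6 days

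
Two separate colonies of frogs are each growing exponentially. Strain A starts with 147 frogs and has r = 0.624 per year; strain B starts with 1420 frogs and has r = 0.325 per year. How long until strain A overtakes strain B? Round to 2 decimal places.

Set 147·e^(0.624t) = 1420·e^(0.325t).
e^((0.624 − 0.325)t) = 1420/147 → e^(0.299·t) = 9.6599.
0.299·t = ln(9.6599) = 2.268, so t = 2.268/0.299 = 7.5852.

7.59 years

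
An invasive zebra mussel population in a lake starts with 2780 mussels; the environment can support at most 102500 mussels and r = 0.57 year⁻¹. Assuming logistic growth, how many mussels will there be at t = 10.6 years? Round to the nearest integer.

A = (K − N₀)/N₀ = (102500 − 2780)/2780 = 35.871.
N(t) = K/(1 + A·e^(−rt)) = 102500/(1 + 35.871×e^(−0.57×10.6)).
e^(−6.042) = 0.0023768; denominator = 1 + 35.871×0.0023768 = 1.0853.
N = 102500/1.0853 = 94447.7.

94448 mussels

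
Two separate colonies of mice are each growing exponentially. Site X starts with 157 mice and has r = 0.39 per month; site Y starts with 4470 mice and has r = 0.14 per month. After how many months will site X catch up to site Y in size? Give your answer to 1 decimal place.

Set 157·e^(0.39t) = 4470·e^(0.14t).
e^((0.39 − 0.14)t) = 4470/157 → e^(0.25·t) = 28.471.
0.25·t = ln(28.471) = 3.3489, so t = 3.3489/0.25 = 13.396.

13.4 months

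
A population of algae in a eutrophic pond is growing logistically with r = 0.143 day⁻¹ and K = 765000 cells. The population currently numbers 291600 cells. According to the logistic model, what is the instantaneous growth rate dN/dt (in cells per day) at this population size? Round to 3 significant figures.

25800 cells per day

dN/dt = rN(1 − N/K) = 0.143 × 291600 × (1 − 291600/765000).
1 − 291600/765000 = 0.61882; dN/dt = 0.143 × 291600 × 0.61882 = 25804.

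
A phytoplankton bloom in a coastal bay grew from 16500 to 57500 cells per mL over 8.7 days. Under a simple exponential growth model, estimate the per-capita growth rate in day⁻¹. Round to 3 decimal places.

0.143 per day

From N(t) = N₀·e^(rt): e^(r·8.7) = 57500/16500 = 3.4848.
r·8.7 = ln(3.4848) = 1.2484, so r = 1.2484/8.7 = 0.1435.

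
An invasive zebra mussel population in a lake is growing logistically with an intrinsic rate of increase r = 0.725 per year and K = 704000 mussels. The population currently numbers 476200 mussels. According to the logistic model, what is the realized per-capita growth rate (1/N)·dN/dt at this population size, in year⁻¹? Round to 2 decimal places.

0.23 per year

(1/N)·dN/dt = r(1 − N/K) = 0.725 × (1 − 476200/704000).
= 0.725 × 0.32358 = 0.2346.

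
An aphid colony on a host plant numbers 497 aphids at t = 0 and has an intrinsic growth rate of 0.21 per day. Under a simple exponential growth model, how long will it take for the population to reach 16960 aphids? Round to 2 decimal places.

16.81 days

Set N₀·e^(rt) = 16960: e^(0.21·t) = 16960/497 = 34.125.
0.21·t = ln(34.125) = 3.53, so t = 3.53/0.21 = 16.81.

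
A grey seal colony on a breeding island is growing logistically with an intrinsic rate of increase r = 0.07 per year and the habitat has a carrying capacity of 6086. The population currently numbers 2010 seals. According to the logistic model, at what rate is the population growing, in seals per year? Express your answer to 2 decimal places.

dN/dt = rN(1 − N/K) = 0.07 × 2010 × (1 − 2010/6086).
1 − 2010/6086 = 0.66973; dN/dt = 0.07 × 2010 × 0.66973 = 94.232.

94.23 seals per year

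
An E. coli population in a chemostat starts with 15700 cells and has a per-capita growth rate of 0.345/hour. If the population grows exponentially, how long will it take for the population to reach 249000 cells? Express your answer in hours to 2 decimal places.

Set N₀·e^(rt) = 249000: e^(0.345·t) = 249000/15700 = 15.86.
0.345·t = ln(15.86) = 2.7638, so t = 2.7638/0.345 = 8.011.

8.01 hours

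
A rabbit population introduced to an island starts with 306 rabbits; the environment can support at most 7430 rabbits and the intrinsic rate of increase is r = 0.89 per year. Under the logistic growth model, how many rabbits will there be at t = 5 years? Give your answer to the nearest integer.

5842 rabbits

A = (K − N₀)/N₀ = (7430 − 306)/306 = 23.281.
N(t) = K/(1 + A·e^(−rt)) = 7430/(1 + 23.281×e^(−0.89×5)).
e^(−4.45) = 0.011679; denominator = 1 + 23.281×0.011679 = 1.2719.
N = 7430/1.2719 = 5841.7.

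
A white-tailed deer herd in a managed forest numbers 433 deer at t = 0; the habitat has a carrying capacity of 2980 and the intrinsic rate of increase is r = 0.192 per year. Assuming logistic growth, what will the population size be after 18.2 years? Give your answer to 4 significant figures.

2528 deer

A = (K − N₀)/N₀ = (2980 − 433)/433 = 5.8822.
N(t) = K/(1 + A·e^(−rt)) = 2980/(1 + 5.8822×e^(−0.192×18.2)).
e^(−3.494) = 0.030367; denominator = 1 + 5.8822×0.030367 = 1.1786.
N = 2980/1.1786 = 2528.37.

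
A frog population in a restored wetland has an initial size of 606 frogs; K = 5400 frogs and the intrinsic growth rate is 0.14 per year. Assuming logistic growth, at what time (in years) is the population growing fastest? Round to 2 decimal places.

Logistic growth is fastest at N = K/2 = 2700.
A = (K − N₀)/N₀ = 7.9109. Set K/(1 + A·e^(−rt)) = K/2 → A·e^(−rt) = 1.
e^(−0.14t) = 1/7.9109 = 0.126408, so t = ln(7.9109)/0.14 = 2.0682/0.14 = 14.773.

14.77 years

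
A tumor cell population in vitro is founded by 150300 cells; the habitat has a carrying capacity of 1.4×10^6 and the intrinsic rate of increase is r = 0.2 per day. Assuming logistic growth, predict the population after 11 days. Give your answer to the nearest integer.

A = (K − N₀)/N₀ = (1.4×10^6 − 150300)/150300 = 8.3147.
N(t) = K/(1 + A·e^(−rt)) = 1.4×10^6/(1 + 8.3147×e^(−0.2×11)).
e^(−2.2) = 0.1108; denominator = 1 + 8.3147×0.1108 = 1.9213.
N = 1.4×10^6/1.9213 = 728675.

728675 cells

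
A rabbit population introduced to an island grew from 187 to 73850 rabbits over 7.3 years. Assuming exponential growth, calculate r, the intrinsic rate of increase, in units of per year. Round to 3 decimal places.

From N(t) = N₀·e^(rt): e^(r·7.3) = 73850/187 = 394.92.
r·7.3 = ln(394.92) = 5.9787, so r = 5.9787/7.3 = 0.819.

0.819 per year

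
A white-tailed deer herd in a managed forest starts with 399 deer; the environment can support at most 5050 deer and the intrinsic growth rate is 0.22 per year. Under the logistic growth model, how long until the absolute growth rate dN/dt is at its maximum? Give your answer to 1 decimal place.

Logistic growth is fastest at N = K/2 = 2525.
A = (K − N₀)/N₀ = 11.657. Set K/(1 + A·e^(−rt)) = K/2 → A·e^(−rt) = 1.
e^(−0.22t) = 1/11.657 = 0.085788, so t = ln(11.657)/0.22 = 2.4559/0.22 = 11.163.

11.2 years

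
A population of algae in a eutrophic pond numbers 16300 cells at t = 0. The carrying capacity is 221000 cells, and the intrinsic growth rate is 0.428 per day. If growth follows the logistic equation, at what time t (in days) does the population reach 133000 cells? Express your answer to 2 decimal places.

6.88 days

A = (K − N₀)/N₀ = (221000 − 16300)/16300 = 12.558.
Solve 221000/(1 + 12.558·e^(−0.428t)) = 133000: 1 + 12.558·e^(−0.428t) = 1.6617, so e^(−0.428t) = 0.0526867.
−0.428·t = ln(0.0526867) = -2.9434, so t = 2.9434/0.428 = 6.8771.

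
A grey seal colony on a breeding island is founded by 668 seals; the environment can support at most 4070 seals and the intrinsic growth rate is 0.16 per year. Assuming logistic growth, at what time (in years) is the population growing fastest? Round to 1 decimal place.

10.2 years

Logistic growth is fastest at N = K/2 = 2035.
A = (K − N₀)/N₀ = 5.0928. Set K/(1 + A·e^(−rt)) = K/2 → A·e^(−rt) = 1.
e^(−0.16t) = 1/5.0928 = 0.196355, so t = ln(5.0928)/0.16 = 1.6278/0.16 = 10.174.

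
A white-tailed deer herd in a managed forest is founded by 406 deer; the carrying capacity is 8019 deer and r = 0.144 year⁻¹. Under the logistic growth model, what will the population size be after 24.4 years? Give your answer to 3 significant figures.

A = (K − N₀)/N₀ = (8019 − 406)/406 = 18.751.
N(t) = K/(1 + A·e^(−rt)) = 8019/(1 + 18.751×e^(−0.144×24.4)).
e^(−3.514) = 0.029789; denominator = 1 + 18.751×0.029789 = 1.5586.
N = 8019/1.5586 = 5145.04.

5150 deer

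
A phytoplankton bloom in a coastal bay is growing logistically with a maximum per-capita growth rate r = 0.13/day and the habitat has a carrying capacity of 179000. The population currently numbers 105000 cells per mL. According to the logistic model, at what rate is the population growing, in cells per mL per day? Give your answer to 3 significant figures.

dN/dt = rN(1 − N/K) = 0.13 × 105000 × (1 − 105000/179000).
1 − 105000/179000 = 0.41341; dN/dt = 0.13 × 105000 × 0.41341 = 5643.

5640 cells per mL per day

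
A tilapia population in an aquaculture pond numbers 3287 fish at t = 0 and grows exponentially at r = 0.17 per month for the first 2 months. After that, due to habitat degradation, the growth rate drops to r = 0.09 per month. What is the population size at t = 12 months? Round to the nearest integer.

11359 fish

Phase 1: N(2) = 3287·e^(0.17×2) = 3287·e^0.34 = 4618.06.
Phase 2 runs for 12 − 2 = 10 months at r = 0.09.
N(12) = 4618.06·e^(0.09×10) = 4618.06·e^0.9 = 11358.6.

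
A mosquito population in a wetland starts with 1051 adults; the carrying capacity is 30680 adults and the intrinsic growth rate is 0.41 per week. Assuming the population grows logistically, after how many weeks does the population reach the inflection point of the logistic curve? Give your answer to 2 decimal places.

8.14 weeks

Logistic growth is fastest at N = K/2 = 15340.
A = (K − N₀)/N₀ = 28.191. Set K/(1 + A·e^(−rt)) = K/2 → A·e^(−rt) = 1.
e^(−0.41t) = 1/28.191 = 0.035472, so t = ln(28.191)/0.41 = 3.339/0.41 = 8.1439.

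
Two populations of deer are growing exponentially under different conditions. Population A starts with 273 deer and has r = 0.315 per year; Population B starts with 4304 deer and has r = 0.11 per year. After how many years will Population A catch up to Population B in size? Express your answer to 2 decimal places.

Set 273·e^(0.315t) = 4304·e^(0.11t).
e^((0.315 − 0.11)t) = 4304/273 → e^(0.205·t) = 15.766.
0.205·t = ln(15.766) = 2.7578, so t = 2.7578/0.205 = 13.453.

13.45 years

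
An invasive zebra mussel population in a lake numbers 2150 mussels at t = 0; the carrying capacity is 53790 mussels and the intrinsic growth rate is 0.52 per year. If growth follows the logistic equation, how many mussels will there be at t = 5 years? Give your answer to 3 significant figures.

19300 mussels

A = (K − N₀)/N₀ = (53790 − 2150)/2150 = 24.019.
N(t) = K/(1 + A·e^(−rt)) = 53790/(1 + 24.019×e^(−0.52×5)).
e^(−2.6) = 0.074274; denominator = 1 + 24.019×0.074274 = 2.7839.
N = 53790/2.7839 = 19321.5.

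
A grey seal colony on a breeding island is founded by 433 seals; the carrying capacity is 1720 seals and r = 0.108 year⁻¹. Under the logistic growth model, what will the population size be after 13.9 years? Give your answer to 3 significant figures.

A = (K − N₀)/N₀ = (1720 − 433)/433 = 2.9723.
N(t) = K/(1 + A·e^(−rt)) = 1720/(1 + 2.9723×e^(−0.108×13.9)).
e^(−1.501) = 0.22286; denominator = 1 + 2.9723×0.22286 = 1.6624.
N = 1720/1.6624 = 1034.64.

1030 seals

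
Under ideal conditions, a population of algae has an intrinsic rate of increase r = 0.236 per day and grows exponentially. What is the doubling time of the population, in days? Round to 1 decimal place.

Doubling time t_d = ln(2)/r = 0.6931/0.236 = 2.9371.

2.9 days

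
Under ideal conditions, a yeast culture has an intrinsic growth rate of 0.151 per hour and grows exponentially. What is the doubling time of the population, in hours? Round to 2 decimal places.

4.59 hours

Doubling time t_d = ln(2)/r = 0.6931/0.151 = 4.5904.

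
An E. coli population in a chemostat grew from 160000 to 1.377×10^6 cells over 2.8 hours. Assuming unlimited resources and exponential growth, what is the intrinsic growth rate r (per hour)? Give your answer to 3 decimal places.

0.769 per hour

From N(t) = N₀·e^(rt): e^(r·2.8) = 1.377×10^6/160000 = 8.6062.
r·2.8 = ln(8.6062) = 2.1525, so r = 2.1525/2.8 = 0.76875.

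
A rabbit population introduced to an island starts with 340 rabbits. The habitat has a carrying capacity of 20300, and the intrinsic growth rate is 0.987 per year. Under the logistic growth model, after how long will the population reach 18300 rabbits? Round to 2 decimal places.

6.37 years

A = (K − N₀)/N₀ = (20300 − 340)/340 = 58.706.
Solve 20300/(1 + 58.706·e^(−0.987t)) = 18300: 1 + 58.706·e^(−0.987t) = 1.1093, so e^(−0.987t) = 0.00186165.
−0.987·t = ln(0.00186165) = -6.2863, so t = 6.2863/0.987 = 6.3691.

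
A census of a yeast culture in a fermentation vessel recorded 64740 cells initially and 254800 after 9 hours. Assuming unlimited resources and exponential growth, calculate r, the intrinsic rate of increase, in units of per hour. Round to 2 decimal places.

0.15 per hour

From N(t) = N₀·e^(rt): e^(r·9) = 254800/64740 = 3.9357.
r·9 = ln(3.9357) = 1.3701, so r = 1.3701/9 = 0.15223.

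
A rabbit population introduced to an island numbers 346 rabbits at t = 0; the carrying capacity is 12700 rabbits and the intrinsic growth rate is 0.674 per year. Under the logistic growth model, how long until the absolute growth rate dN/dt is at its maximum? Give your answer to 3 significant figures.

Logistic growth is fastest at N = K/2 = 6350.
A = (K − N₀)/N₀ = 35.705. Set K/(1 + A·e^(−rt)) = K/2 → A·e^(−rt) = 1.
e^(−0.674t) = 1/35.705 = 0.0280071, so t = ln(35.705)/0.674 = 3.5753/0.674 = 5.3046.

5.30 years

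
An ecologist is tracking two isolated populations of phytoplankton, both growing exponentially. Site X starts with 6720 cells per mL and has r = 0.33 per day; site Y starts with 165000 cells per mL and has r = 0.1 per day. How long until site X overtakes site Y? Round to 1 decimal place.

13.9 days

Set 6720·e^(0.33t) = 165000·e^(0.1t).
e^((0.33 − 0.1)t) = 165000/6720 → e^(0.23·t) = 24.554.
0.23·t = ln(24.554) = 3.2009, so t = 3.2009/0.23 = 13.917.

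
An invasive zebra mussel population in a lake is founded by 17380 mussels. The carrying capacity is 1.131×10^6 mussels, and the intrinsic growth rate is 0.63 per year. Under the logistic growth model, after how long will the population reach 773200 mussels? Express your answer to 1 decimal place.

A = (K − N₀)/N₀ = (1.131×10^6 − 17380)/17380 = 64.075.
Solve 1.131×10^6/(1 + 64.075·e^(−0.63t)) = 773200: 1 + 64.075·e^(−0.63t) = 1.4628, so e^(−0.63t) = 0.00722206.
−0.63·t = ln(0.00722206) = -4.9306, so t = 4.9306/0.63 = 7.8264.

7.8 years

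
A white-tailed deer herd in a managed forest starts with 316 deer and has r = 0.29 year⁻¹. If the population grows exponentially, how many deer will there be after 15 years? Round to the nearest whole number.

24483 deer

N(t) = N₀·e^(rt) = 316 × e^(0.29×15) = 316 × e^4.35.
e^4.35 ≈ 77.478, so N ≈ 316 × 77.478 = 24483.2.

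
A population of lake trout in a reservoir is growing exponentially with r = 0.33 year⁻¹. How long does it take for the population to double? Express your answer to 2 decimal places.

Doubling time t_d = ln(2)/r = 0.6931/0.33 = 2.1004.

2.10 years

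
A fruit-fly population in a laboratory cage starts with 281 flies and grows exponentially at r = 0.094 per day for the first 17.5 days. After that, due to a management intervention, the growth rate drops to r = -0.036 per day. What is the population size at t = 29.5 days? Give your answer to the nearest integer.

Phase 1: N(17.5) = 281·e^(0.094×17.5) = 281·e^1.645 = 1455.86.
Phase 2 runs for 29.5 − 17.5 = 12 days at r = -0.036.
N(29.5) = 1455.86·e^(-0.036×12) = 1455.86·e^-0.432 = 945.16.

945 flies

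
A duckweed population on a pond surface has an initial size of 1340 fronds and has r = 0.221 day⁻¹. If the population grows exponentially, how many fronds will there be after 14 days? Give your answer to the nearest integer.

N(t) = N₀·e^(rt) = 1340 × e^(0.221×14) = 1340 × e^3.094.
e^3.094 ≈ 22.065, so N ≈ 1340 × 22.065 = 29567.3.

29567 fronds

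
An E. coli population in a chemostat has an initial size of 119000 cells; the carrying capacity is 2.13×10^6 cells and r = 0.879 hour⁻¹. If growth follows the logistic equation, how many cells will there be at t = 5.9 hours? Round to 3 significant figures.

A = (K − N₀)/N₀ = (2.13×10^6 − 119000)/119000 = 16.899.
N(t) = K/(1 + A·e^(−rt)) = 2.13×10^6/(1 + 16.899×e^(−0.879×5.9)).
e^(−5.186) = 0.0055938; denominator = 1 + 16.899×0.0055938 = 1.0945.
N = 2.13×10^6/1.0945 = 1.94604×10^6.

1950000 cells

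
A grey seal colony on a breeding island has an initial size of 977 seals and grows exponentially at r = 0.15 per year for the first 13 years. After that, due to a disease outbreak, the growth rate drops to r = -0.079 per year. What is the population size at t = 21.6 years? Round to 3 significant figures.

Phase 1: N(13) = 977·e^(0.15×13) = 977·e^1.95 = 6867.03.
Phase 2 runs for 21.6 − 13 = 8.6 years at r = -0.079.
N(21.6) = 6867.03·e^(-0.079×8.6) = 6867.03·e^-0.6794 = 3481.04.

3480 seals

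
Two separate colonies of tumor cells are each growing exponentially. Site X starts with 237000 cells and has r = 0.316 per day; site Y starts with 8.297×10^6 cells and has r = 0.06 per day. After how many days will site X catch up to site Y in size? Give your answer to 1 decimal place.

13.9 days

Set 237000·e^(0.316t) = 8.297×10^6·e^(0.06t).
e^((0.316 − 0.06)t) = 8.297×10^6/237000 → e^(0.256·t) = 35.008.
0.256·t = ln(35.008) = 3.5556, so t = 3.5556/0.256 = 13.889.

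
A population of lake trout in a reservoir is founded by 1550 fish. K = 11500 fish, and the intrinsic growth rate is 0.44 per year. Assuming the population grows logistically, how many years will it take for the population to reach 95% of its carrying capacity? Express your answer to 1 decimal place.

A = (K − N₀)/N₀ = (11500 − 1550)/1550 = 6.4194.
Solve 11500/(1 + 6.4194·e^(−0.44t)) = 10925: 1 + 6.4194·e^(−0.44t) = 1.0526, so e^(−0.44t) = 0.00819889.
−0.44·t = ln(0.00819889) = -4.8038, so t = 4.8038/0.44 = 10.918.

10.9 years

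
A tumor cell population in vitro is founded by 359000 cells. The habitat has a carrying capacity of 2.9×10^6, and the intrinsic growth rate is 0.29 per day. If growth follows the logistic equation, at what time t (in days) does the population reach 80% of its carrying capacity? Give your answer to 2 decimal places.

A = (K − N₀)/N₀ = (2.9×10^6 − 359000)/359000 = 7.078.
Solve 2.9×10^6/(1 + 7.078·e^(−0.29t)) = 2.32×10^6: 1 + 7.078·e^(−0.29t) = 1.25, so e^(−0.29t) = 0.0353207.
−0.29·t = ln(0.0353207) = -3.3433, so t = 3.3433/0.29 = 11.529.

11.53 days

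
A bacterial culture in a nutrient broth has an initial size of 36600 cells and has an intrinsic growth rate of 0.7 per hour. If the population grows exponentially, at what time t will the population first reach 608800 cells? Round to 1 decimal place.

Set N₀·e^(rt) = 608800: e^(0.7·t) = 608800/36600 = 16.634.
0.7·t = ln(16.634) = 2.8114, so t = 2.8114/0.7 = 4.0163.

4.0 hours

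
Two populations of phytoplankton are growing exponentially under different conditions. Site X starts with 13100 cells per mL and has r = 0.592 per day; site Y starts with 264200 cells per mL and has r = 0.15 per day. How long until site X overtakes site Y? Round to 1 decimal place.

Set 13100·e^(0.592t) = 264200·e^(0.15t).
e^((0.592 − 0.15)t) = 264200/13100 → e^(0.442·t) = 20.168.
0.442·t = ln(20.168) = 3.0041, so t = 3.0041/0.442 = 6.7966.

6.8 days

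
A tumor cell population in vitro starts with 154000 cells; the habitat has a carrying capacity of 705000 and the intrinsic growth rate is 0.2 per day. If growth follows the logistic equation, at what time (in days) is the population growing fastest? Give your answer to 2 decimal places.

6.37 days

Logistic growth is fastest at N = K/2 = 352500.
A = (K − N₀)/N₀ = 3.5779. Set K/(1 + A·e^(−rt)) = K/2 → A·e^(−rt) = 1.
e^(−0.2t) = 1/3.5779 = 0.279492, so t = ln(3.5779)/0.2 = 1.2748/0.2 = 6.3739.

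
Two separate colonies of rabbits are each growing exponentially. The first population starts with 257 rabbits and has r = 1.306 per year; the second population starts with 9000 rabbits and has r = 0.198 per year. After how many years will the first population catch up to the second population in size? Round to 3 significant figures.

Set 257·e^(1.306t) = 9000·e^(0.198t).
e^((1.306 − 0.198)t) = 9000/257 → e^(1.108·t) = 35.019.
1.108·t = ln(35.019) = 3.5559, so t = 3.5559/1.108 = 3.2093.

3.21 years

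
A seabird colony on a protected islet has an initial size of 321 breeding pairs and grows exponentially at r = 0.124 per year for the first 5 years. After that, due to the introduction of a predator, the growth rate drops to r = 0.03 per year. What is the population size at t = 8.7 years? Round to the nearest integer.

Phase 1: N(5) = 321·e^(0.124×5) = 321·e^0.62 = 596.716.
Phase 2 runs for 8.7 − 5 = 3.7 years at r = 0.03.
N(8.7) = 596.716·e^(0.03×3.7) = 596.716·e^0.111 = 666.767.

667 breeding pairs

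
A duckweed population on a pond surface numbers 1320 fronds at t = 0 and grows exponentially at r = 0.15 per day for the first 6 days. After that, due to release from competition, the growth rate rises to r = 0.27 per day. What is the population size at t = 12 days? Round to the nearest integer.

16406 fronds

Phase 1: N(6) = 1320·e^(0.15×6) = 1320·e^0.9 = 3246.68.
Phase 2 runs for 12 − 6 = 6 days at r = 0.27.
N(12) = 3246.68·e^(0.27×6) = 3246.68·e^1.62 = 16405.7.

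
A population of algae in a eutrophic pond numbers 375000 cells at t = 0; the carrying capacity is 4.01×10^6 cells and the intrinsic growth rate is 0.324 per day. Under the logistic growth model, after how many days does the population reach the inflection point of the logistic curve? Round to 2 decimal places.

Logistic growth is fastest at N = K/2 = 2.005×10^6.
A = (K − N₀)/N₀ = 9.6933. Set K/(1 + A·e^(−rt)) = K/2 → A·e^(−rt) = 1.
e^(−0.324t) = 1/9.6933 = 0.103164, so t = ln(9.6933)/0.324 = 2.2714/0.324 = 7.0106.

7.01 days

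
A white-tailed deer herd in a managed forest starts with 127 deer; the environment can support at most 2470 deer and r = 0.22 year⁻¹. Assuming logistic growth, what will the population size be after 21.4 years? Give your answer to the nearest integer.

A = (K − N₀)/N₀ = (2470 − 127)/127 = 18.449.
N(t) = K/(1 + A·e^(−rt)) = 2470/(1 + 18.449×e^(−0.22×21.4)).
e^(−4.708) = 0.0090228; denominator = 1 + 18.449×0.0090228 = 1.1665.
N = 2470/1.1665 = 2117.52.

2118 deer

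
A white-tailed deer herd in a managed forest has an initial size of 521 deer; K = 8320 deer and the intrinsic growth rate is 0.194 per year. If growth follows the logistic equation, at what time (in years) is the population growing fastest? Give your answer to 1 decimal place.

Logistic growth is fastest at N = K/2 = 4160.
A = (K − N₀)/N₀ = 14.969. Set K/(1 + A·e^(−rt)) = K/2 → A·e^(−rt) = 1.
e^(−0.194t) = 1/14.969 = 0.0668034, so t = ln(14.969)/0.194 = 2.706/0.194 = 13.948.

13.9 years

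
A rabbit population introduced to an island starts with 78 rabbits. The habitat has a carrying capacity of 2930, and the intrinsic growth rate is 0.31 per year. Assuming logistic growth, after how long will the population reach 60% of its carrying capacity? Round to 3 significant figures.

12.9 years

A = (K − N₀)/N₀ = (2930 − 78)/78 = 36.564.
Solve 2930/(1 + 36.564·e^(−0.31t)) = 1758: 1 + 36.564·e^(−0.31t) = 1.6667, so e^(−0.31t) = 0.0182328.
−0.31·t = ln(0.0182328) = -4.0045, so t = 4.0045/0.31 = 12.918.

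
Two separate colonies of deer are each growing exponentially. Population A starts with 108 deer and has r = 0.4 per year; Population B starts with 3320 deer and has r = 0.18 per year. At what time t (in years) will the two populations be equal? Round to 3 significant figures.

15.6 years

Set 108·e^(0.4t) = 3320·e^(0.18t).
e^((0.4 − 0.18)t) = 3320/108 → e^(0.22·t) = 30.741.
0.22·t = ln(30.741) = 3.4256, so t = 3.4256/0.22 = 15.571.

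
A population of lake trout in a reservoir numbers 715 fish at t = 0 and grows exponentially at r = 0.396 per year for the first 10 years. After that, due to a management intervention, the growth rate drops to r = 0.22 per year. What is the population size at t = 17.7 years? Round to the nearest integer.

Phase 1: N(10) = 715·e^(0.396×10) = 715·e^3.96 = 37507.
Phase 2 runs for 17.7 − 10 = 7.7 years at r = 0.22.
N(17.7) = 37507·e^(0.22×7.7) = 37507·e^1.694 = 204083.

204083 fish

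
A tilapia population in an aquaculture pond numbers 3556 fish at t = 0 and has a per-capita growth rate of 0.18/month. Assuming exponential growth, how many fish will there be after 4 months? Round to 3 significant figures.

7310 fish

N(t) = N₀·e^(rt) = 3556 × e^(0.18×4) = 3556 × e^0.72.
e^0.72 ≈ 2.0544, so N ≈ 3556 × 2.0544 = 7305.56.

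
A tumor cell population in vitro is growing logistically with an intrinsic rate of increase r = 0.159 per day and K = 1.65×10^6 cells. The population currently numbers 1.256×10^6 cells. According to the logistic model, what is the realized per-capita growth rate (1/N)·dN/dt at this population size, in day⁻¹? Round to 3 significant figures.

0.0380 per day

(1/N)·dN/dt = r(1 − N/K) = 0.159 × (1 − 1.256×10^6/1.65×10^6).
= 0.159 × 0.23879 = 0.037967.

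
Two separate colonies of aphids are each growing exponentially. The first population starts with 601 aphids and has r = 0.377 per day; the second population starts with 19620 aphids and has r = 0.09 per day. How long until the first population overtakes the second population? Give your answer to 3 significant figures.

12.1 days

Set 601·e^(0.377t) = 19620·e^(0.09t).
e^((0.377 − 0.09)t) = 19620/601 → e^(0.287·t) = 32.646.
0.287·t = ln(32.646) = 3.4857, so t = 3.4857/0.287 = 12.145.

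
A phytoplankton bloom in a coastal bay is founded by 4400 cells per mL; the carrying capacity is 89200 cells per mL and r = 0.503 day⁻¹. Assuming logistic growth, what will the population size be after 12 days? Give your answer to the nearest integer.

85270 cells per mL

A = (K − N₀)/N₀ = (89200 − 4400)/4400 = 19.273.
N(t) = K/(1 + A·e^(−rt)) = 89200/(1 + 19.273×e^(−0.503×12)).
e^(−6.036) = 0.0023911; denominator = 1 + 19.273×0.0023911 = 1.0461.
N = 89200/1.0461 = 85270.5.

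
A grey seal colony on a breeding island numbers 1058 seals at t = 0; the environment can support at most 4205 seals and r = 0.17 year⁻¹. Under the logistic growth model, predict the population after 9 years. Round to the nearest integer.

A = (K − N₀)/N₀ = (4205 − 1058)/1058 = 2.9745.
N(t) = K/(1 + A·e^(−rt)) = 4205/(1 + 2.9745×e^(−0.17×9)).
e^(−1.53) = 0.21654; denominator = 1 + 2.9745×0.21654 = 1.6441.
N = 4205/1.6441 = 2557.66.

2558 seals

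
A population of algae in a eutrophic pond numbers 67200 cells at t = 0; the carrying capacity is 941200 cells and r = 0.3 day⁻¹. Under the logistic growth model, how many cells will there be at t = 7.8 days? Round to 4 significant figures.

A = (K − N₀)/N₀ = (941200 − 67200)/67200 = 13.006.
N(t) = K/(1 + A·e^(−rt)) = 941200/(1 + 13.006×e^(−0.3×7.8)).
e^(−2.34) = 0.096328; denominator = 1 + 13.006×0.096328 = 2.2528.
N = 941200/2.2528 = 417785.

417800 cells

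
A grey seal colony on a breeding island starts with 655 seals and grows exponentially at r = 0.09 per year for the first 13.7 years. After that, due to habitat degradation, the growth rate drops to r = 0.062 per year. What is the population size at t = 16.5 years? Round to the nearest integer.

2674 seals

Phase 1: N(13.7) = 655·e^(0.09×13.7) = 655·e^1.233 = 2247.64.
Phase 2 runs for 16.5 − 13.7 = 2.8 years at r = 0.062.
N(16.5) = 2247.64·e^(0.062×2.8) = 2247.64·e^0.1736 = 2673.74.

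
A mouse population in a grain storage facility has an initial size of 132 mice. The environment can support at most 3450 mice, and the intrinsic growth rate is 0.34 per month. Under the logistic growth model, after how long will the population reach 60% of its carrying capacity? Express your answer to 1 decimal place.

A = (K − N₀)/N₀ = (3450 − 132)/132 = 25.136.
Solve 3450/(1 + 25.136·e^(−0.34t)) = 2070: 1 + 25.136·e^(−0.34t) = 1.6667, so e^(−0.34t) = 0.026522.
−0.34·t = ln(0.026522) = -3.6298, so t = 3.6298/0.34 = 10.676.

10.7 months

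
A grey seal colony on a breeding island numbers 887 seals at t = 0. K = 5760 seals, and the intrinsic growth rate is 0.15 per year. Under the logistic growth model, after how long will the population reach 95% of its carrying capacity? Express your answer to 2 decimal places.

30.99 years

A = (K − N₀)/N₀ = (5760 − 887)/887 = 5.4938.
Solve 5760/(1 + 5.4938·e^(−0.15t)) = 5472: 1 + 5.4938·e^(−0.15t) = 1.0526, so e^(−0.15t) = 0.00958018.
−0.15·t = ln(0.00958018) = -4.6481, so t = 4.6481/0.15 = 30.987.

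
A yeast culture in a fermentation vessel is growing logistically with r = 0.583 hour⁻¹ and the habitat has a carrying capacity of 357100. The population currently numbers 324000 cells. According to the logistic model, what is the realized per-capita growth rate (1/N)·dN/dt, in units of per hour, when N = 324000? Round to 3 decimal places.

(1/N)·dN/dt = r(1 − N/K) = 0.583 × (1 − 324000/357100).
= 0.583 × 0.092691 = 0.054039.

0.054 per hour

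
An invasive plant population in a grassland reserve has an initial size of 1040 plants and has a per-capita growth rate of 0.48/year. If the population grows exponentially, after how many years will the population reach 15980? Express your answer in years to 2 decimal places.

Set N₀·e^(rt) = 15980: e^(0.48·t) = 15980/1040 = 15.365.
0.48·t = ln(15.365) = 2.7321, so t = 2.7321/0.48 = 5.6919.

5.69 years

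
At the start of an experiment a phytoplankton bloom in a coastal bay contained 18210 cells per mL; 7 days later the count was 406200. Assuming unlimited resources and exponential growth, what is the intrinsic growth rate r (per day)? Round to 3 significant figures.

0.444 per day

From N(t) = N₀·e^(rt): e^(r·7) = 406200/18210 = 22.306.
r·7 = ln(22.306) = 3.1049, so r = 3.1049/7 = 0.44355.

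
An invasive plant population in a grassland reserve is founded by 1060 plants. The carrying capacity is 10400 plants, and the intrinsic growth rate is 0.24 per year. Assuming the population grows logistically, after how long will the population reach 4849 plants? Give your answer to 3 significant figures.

A = (K − N₀)/N₀ = (10400 − 1060)/1060 = 8.8113.
Solve 10400/(1 + 8.8113·e^(−0.24t)) = 4849: 1 + 8.8113·e^(−0.24t) = 2.1448, so e^(−0.24t) = 0.129921.
−0.24·t = ln(0.129921) = -2.0408, so t = 2.0408/0.24 = 8.5035.

8.50 years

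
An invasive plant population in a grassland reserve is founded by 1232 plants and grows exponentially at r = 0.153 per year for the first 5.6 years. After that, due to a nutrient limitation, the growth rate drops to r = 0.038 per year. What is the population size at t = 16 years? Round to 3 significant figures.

4310 plants

Phase 1: N(5.6) = 1232·e^(0.153×5.6) = 1232·e^0.8568 = 2902.11.
Phase 2 runs for 16 − 5.6 = 10.4 years at r = 0.038.
N(16) = 2902.11·e^(0.038×10.4) = 2902.11·e^0.3952 = 4308.71.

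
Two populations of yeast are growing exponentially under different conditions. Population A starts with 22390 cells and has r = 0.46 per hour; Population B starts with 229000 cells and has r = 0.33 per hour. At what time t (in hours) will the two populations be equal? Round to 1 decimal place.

17.9 hours

Set 22390·e^(0.46t) = 229000·e^(0.33t).
e^((0.46 − 0.33)t) = 229000/22390 → e^(0.13·t) = 10.228.
0.13·t = ln(10.228) = 2.3251, so t = 2.3251/0.13 = 17.885.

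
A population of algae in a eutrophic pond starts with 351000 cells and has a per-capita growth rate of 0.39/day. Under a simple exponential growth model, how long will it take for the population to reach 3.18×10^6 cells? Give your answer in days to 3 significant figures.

Set N₀·e^(rt) = 3.18×10^6: e^(0.39·t) = 3.18×10^6/351000 = 9.0598.
0.39·t = ln(9.0598) = 2.2039, so t = 2.2039/0.39 = 5.6509.

5.65 days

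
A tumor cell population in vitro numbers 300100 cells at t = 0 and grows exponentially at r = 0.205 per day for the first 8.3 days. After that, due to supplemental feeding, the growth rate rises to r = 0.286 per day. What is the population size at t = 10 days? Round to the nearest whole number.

Phase 1: N(8.3) = 300100·e^(0.205×8.3) = 300100·e^1.702 = 1.645198×10^6.
Phase 2 runs for 10 − 8.3 = 1.7 days at r = 0.286.
N(10) = 1.645198×10^6·e^(0.286×1.7) = 1.645198×10^6·e^0.4862 = 2.675297×10^6.

2675297 cells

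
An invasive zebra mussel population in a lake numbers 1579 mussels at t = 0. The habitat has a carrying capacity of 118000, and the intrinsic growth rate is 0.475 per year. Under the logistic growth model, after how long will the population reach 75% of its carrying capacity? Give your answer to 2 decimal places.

A = (K − N₀)/N₀ = (118000 − 1579)/1579 = 73.731.
Solve 118000/(1 + 73.731·e^(−0.475t)) = 88500: 1 + 73.731·e^(−0.475t) = 1.3333, so e^(−0.475t) = 0.00452095.
−0.475·t = ln(0.00452095) = -5.399, so t = 5.399/0.475 = 11.366.

11.37 years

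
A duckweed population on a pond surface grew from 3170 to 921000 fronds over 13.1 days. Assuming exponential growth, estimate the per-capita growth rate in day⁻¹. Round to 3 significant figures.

0.433 per day

From N(t) = N₀·e^(rt): e^(r·13.1) = 921000/3170 = 290.54.
r·13.1 = ln(290.54) = 5.6717, so r = 5.6717/13.1 = 0.43296.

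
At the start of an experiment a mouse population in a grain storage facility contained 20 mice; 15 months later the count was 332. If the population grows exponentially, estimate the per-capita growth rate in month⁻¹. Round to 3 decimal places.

0.187 per month

From N(t) = N₀·e^(rt): e^(r·15) = 332/20 = 16.6.
r·15 = ln(16.6) = 2.8094, so r = 2.8094/15 = 0.18729.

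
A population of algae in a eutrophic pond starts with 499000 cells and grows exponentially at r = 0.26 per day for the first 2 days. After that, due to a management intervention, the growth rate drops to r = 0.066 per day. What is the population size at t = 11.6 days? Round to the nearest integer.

1581622 cells

Phase 1: N(2) = 499000·e^(0.26×2) = 499000·e^0.52 = 839332.
Phase 2 runs for 11.6 − 2 = 9.6 days at r = 0.066.
N(11.6) = 839332·e^(0.066×9.6) = 839332·e^0.6336 = 1.581622×10^6.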